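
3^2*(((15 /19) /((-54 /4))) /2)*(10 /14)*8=-200 /133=-1.50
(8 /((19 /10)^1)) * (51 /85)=48 /19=2.53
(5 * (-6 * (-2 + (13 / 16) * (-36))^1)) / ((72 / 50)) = 15625 / 24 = 651.04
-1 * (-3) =3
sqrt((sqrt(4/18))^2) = sqrt(2)/3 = 0.47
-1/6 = -0.17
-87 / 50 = -1.74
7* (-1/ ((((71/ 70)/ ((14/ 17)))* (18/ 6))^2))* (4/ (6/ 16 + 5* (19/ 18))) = -215129600/ 592937543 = -0.36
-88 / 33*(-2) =16 / 3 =5.33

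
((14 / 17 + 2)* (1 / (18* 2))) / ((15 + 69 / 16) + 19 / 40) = 320 / 80733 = 0.00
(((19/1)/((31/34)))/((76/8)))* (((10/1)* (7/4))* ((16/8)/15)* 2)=952/93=10.24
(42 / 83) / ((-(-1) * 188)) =21 / 7802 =0.00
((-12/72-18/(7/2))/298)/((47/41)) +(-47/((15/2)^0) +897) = 500005057/588252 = 849.98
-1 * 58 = -58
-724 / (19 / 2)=-1448 / 19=-76.21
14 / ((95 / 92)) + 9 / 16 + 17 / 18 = 206087 / 13680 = 15.06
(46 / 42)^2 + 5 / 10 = 1499 / 882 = 1.70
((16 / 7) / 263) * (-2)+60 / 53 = 1.11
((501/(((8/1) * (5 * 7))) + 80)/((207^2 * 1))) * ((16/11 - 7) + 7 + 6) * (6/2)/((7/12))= 938941/12830895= 0.07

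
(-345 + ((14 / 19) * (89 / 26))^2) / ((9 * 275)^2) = -0.00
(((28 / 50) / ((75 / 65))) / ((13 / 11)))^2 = 23716 / 140625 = 0.17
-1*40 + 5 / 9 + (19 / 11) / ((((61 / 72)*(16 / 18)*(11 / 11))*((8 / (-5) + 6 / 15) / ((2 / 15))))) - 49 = -535655 / 6039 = -88.70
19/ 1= 19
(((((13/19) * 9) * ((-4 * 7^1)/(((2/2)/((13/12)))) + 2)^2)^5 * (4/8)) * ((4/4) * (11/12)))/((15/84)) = 112571055844755103298828125/14856594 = 7577177907988540529.47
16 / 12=4 / 3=1.33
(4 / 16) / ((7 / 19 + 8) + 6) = 19 / 1092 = 0.02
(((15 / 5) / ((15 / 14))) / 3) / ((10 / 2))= 14 / 75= 0.19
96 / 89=1.08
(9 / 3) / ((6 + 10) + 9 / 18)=2 / 11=0.18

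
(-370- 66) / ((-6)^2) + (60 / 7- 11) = -916 / 63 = -14.54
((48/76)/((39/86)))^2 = 118336/61009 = 1.94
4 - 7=-3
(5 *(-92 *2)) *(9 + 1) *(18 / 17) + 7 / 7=-9740.18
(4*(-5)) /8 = -5 /2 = -2.50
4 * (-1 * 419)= -1676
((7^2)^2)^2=5764801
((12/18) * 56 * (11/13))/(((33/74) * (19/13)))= 8288/171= 48.47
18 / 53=0.34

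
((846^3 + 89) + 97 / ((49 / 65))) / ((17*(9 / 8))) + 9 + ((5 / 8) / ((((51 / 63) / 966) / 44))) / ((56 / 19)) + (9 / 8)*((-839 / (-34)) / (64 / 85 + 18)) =6055617807379127 / 191203488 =31671063.49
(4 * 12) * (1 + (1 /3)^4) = 1312 /27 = 48.59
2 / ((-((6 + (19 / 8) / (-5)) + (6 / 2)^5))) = -80 / 9941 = -0.01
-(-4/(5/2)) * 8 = 64/5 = 12.80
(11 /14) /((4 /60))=165 /14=11.79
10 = 10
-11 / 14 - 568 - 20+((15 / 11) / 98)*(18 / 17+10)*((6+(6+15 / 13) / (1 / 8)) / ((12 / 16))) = -575.81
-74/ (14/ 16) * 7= -592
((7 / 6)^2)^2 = 2401 / 1296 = 1.85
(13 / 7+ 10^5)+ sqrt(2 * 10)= 2 * sqrt(5)+ 700013 / 7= 100006.33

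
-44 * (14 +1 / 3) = -1892 / 3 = -630.67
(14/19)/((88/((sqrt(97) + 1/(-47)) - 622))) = -204645/39292 + 7 * sqrt(97)/836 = -5.13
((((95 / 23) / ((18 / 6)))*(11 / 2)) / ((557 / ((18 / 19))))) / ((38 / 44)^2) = 79860 / 4624771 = 0.02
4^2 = 16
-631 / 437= -1.44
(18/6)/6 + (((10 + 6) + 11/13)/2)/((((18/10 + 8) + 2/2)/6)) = 202/39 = 5.18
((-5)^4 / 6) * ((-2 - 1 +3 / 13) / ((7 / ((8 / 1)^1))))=-30000 / 91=-329.67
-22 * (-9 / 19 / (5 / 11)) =2178 / 95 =22.93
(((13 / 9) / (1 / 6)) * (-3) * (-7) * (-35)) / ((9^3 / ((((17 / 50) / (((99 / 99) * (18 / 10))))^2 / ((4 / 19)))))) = -3497767 / 2361960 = -1.48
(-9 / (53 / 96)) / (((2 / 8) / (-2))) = 6912 / 53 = 130.42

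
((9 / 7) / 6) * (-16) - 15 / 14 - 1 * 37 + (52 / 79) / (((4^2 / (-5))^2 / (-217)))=-280349 / 5056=-55.45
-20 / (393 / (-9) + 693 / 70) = 600 / 1013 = 0.59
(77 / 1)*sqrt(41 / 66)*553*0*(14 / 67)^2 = 0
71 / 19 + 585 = 11186 / 19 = 588.74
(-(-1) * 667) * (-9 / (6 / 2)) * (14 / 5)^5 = -1076185824 / 3125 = -344379.46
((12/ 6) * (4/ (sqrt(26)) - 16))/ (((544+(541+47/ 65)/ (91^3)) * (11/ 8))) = -3134855360/ 73277340873+30142840 * sqrt(26)/ 73277340873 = -0.04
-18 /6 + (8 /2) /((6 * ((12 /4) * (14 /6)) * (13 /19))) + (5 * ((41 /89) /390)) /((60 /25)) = -1666781 /583128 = -2.86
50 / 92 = 25 / 46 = 0.54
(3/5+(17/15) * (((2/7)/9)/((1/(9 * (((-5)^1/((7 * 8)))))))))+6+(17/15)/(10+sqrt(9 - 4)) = 24915/3724 - 17 * sqrt(5)/1425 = 6.66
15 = 15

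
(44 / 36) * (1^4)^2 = 11 / 9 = 1.22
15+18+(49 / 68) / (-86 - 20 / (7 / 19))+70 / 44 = 25404495 / 734536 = 34.59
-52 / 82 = -0.63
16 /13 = 1.23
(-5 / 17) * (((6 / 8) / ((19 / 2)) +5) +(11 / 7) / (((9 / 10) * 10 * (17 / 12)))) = -352865 / 230622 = -1.53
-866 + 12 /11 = -9514 /11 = -864.91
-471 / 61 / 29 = -471 / 1769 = -0.27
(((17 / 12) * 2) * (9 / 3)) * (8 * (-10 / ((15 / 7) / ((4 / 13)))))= -3808 / 39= -97.64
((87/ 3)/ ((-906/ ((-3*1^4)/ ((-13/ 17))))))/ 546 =-493/ 2143596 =-0.00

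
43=43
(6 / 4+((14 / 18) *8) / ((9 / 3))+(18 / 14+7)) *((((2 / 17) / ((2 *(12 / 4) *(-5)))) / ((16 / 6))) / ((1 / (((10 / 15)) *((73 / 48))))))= -327259 / 18506880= -0.02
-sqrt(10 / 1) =-sqrt(10) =-3.16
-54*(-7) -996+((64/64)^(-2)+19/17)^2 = -177306/289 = -613.52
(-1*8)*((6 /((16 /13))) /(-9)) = 13 /3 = 4.33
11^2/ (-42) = -121/ 42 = -2.88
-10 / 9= -1.11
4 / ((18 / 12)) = 8 / 3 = 2.67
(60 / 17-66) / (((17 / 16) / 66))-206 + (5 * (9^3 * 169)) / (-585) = -1485323 / 289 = -5139.53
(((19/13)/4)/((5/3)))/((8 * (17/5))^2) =285/961792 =0.00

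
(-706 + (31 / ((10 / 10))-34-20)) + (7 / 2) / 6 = -8741 / 12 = -728.42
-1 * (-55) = 55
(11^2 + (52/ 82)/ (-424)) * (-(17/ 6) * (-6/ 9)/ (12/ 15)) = 29798705/ 104304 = 285.69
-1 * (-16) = 16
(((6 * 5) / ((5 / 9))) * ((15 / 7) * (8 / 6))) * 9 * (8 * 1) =77760 / 7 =11108.57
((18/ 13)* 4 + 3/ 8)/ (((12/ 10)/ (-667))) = -683675/ 208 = -3286.90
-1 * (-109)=109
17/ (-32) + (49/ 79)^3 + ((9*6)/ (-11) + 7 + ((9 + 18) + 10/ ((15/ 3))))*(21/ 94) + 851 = 6995737633669/ 8156837216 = 857.65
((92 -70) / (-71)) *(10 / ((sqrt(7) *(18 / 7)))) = -110 *sqrt(7) / 639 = -0.46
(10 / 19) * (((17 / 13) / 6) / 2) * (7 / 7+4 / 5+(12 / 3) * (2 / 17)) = 0.13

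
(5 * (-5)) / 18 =-25 / 18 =-1.39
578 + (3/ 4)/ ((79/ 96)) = 45734/ 79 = 578.91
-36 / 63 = -0.57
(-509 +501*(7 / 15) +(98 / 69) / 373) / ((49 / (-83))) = 2939330626 / 6305565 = 466.15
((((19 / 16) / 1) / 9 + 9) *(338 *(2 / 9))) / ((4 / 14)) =1555645 / 648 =2400.69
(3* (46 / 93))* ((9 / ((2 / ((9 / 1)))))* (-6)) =-11178 / 31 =-360.58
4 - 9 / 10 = 31 / 10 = 3.10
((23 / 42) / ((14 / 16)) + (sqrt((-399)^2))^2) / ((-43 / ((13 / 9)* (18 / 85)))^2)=15820183964 / 1963776675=8.06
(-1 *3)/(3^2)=-1/3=-0.33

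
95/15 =19/3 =6.33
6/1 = 6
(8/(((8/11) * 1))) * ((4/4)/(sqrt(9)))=3.67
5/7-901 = -6302/7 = -900.29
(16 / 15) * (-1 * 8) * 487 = -4155.73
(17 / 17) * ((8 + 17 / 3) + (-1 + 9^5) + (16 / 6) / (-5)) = 885917 / 15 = 59061.13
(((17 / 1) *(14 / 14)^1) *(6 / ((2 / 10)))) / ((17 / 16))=480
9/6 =3/2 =1.50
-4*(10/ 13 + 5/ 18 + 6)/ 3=-3298/ 351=-9.40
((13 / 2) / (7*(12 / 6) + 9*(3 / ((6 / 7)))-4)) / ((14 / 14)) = 13 / 83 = 0.16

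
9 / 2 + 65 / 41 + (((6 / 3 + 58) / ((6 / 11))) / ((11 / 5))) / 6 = 3547 / 246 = 14.42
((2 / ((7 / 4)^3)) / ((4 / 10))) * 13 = 4160 / 343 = 12.13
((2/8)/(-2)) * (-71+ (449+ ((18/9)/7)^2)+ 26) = -2475/49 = -50.51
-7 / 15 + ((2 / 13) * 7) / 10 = -14 / 39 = -0.36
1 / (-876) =-1 / 876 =-0.00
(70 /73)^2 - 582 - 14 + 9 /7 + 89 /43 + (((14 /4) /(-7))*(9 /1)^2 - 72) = -2259194713 /3208058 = -704.23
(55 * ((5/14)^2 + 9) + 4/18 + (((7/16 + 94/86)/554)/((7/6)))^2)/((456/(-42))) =-8044224268641497/173896385983488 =-46.26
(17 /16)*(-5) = -5.31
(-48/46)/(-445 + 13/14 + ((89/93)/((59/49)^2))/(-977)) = 106272479376/45226283386589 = 0.00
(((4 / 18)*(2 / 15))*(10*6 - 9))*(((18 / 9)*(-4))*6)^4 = 40108032 / 5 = 8021606.40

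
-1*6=-6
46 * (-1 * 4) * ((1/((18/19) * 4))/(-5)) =437/45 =9.71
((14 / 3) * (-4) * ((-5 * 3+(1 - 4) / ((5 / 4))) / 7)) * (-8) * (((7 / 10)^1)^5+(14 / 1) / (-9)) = 72426746 / 140625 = 515.03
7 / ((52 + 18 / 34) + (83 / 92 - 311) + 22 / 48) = -65688 / 2412721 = -0.03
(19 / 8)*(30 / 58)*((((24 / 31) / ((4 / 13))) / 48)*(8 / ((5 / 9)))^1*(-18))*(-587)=9797.64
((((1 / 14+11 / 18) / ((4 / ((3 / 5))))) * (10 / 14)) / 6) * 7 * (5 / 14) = 215 / 7056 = 0.03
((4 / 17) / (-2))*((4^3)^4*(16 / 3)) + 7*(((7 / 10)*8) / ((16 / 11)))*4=-2684327071 / 255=-10526772.83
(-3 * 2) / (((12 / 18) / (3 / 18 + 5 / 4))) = -51 / 4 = -12.75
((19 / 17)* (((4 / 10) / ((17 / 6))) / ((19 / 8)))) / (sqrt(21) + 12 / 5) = -384 / 36703 + 160* sqrt(21) / 36703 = 0.01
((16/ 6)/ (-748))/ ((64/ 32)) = -1/ 561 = -0.00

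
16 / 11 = 1.45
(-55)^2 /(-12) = -3025 /12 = -252.08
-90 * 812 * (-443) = 32374440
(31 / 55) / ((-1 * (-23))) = 0.02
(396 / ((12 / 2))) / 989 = 66 / 989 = 0.07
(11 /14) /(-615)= -11 /8610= -0.00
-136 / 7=-19.43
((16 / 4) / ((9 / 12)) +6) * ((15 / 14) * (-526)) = -44710 / 7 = -6387.14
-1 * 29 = -29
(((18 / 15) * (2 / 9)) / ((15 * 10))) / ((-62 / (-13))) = 13 / 34875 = 0.00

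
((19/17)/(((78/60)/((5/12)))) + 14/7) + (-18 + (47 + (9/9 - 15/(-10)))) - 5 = 19133/663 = 28.86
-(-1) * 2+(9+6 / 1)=17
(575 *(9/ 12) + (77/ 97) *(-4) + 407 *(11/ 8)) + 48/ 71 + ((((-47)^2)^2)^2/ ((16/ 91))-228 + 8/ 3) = 44768814428648849437/ 330576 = 135426692889528.73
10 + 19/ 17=189/ 17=11.12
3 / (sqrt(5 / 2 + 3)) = 3 * sqrt(22) / 11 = 1.28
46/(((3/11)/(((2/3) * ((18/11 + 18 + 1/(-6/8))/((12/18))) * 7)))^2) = 822295264/81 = 10151793.38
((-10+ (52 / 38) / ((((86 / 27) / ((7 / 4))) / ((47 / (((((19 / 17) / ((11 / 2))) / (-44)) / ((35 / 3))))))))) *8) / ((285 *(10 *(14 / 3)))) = -554322799 / 10322795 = -53.70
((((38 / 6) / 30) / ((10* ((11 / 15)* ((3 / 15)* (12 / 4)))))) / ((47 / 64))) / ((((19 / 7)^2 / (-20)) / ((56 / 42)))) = -0.24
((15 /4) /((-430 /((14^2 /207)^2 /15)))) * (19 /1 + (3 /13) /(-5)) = -5916064 /598814775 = -0.01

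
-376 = -376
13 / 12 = 1.08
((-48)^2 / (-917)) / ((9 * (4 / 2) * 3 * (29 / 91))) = -1664 / 11397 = -0.15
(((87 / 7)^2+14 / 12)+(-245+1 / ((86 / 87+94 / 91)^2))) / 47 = -3355411885501 / 1769588462544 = -1.90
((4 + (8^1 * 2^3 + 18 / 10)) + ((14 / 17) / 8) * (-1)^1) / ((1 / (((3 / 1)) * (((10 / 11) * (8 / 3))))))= 94788 / 187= 506.89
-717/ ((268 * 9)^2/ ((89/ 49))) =-21271/ 95023152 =-0.00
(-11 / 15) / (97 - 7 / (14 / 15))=-22 / 2685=-0.01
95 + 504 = 599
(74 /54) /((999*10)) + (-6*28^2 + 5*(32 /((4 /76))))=-1664.00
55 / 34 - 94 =-3141 / 34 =-92.38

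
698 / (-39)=-698 / 39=-17.90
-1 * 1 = -1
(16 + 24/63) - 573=-11689/21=-556.62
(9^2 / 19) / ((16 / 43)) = 3483 / 304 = 11.46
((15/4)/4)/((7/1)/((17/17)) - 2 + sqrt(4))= 15/112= 0.13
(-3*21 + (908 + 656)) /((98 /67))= 100567 /98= 1026.19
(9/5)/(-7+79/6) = 0.29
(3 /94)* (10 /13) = 15 /611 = 0.02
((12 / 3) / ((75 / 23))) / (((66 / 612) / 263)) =822664 / 275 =2991.51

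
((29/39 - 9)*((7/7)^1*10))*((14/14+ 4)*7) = -112700/39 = -2889.74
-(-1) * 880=880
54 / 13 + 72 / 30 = 426 / 65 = 6.55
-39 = -39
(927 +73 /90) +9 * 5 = 87553 /90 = 972.81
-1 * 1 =-1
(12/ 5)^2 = 144/ 25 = 5.76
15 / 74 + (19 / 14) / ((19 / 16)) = 697 / 518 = 1.35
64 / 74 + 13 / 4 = 609 / 148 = 4.11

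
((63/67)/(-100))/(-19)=63/127300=0.00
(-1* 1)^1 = -1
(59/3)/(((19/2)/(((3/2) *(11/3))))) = 11.39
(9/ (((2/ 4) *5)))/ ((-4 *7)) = -9/ 70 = -0.13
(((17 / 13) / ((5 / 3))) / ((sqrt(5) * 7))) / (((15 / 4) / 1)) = 68 * sqrt(5) / 11375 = 0.01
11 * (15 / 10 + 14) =341 / 2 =170.50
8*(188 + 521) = 5672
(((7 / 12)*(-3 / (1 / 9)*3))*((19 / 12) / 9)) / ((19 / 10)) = -35 / 8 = -4.38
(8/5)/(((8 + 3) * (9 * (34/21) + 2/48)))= 1344/135025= 0.01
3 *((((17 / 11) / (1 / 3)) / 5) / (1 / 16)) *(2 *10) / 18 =544 / 11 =49.45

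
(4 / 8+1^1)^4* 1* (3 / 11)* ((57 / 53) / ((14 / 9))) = 124659 / 130592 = 0.95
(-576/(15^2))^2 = 4096/625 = 6.55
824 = 824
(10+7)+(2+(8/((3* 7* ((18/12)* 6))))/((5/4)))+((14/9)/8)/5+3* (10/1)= 37099/756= 49.07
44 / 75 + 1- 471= -35206 / 75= -469.41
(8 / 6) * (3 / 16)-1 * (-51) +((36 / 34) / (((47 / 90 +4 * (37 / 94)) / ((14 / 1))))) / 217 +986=19392881607 / 18695852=1037.28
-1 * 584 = -584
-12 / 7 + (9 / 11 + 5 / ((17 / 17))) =316 / 77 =4.10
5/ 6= 0.83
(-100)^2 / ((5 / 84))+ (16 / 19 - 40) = 167960.84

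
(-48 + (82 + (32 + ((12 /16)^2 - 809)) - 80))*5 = -65795 /16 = -4112.19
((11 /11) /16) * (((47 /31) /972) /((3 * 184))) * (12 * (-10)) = -235 /11088576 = -0.00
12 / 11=1.09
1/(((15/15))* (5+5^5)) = 1/3130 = 0.00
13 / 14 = 0.93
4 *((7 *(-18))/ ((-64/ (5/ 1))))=315/ 8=39.38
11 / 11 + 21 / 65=1.32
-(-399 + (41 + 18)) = 340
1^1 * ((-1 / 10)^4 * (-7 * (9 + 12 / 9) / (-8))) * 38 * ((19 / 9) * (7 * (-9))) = -548359 / 120000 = -4.57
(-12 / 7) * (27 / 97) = -324 / 679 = -0.48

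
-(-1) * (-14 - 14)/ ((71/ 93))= -2604/ 71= -36.68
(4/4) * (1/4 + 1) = 5/4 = 1.25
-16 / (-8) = 2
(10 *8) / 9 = 80 / 9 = 8.89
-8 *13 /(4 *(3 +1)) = -13 /2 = -6.50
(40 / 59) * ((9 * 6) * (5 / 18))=600 / 59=10.17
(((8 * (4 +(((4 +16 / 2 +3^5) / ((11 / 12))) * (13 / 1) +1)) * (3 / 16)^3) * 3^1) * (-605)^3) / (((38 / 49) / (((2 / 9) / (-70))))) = 519344154.57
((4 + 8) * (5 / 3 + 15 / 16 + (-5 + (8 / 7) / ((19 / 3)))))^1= -26.58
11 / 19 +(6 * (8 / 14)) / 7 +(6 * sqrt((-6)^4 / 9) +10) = 77337 / 931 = 83.07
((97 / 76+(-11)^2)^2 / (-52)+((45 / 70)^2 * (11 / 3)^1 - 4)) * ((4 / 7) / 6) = -4268200457 / 154531104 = -27.62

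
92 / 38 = 46 / 19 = 2.42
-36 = -36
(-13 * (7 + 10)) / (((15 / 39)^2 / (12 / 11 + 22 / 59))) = -1419262 / 649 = -2186.84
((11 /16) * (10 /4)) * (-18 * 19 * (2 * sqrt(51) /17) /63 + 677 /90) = 7447 /576 - 1045 * sqrt(51) /952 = 5.09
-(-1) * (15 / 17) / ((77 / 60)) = 900 / 1309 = 0.69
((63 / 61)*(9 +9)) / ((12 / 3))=567 / 122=4.65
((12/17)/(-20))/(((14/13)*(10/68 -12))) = 3/1085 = 0.00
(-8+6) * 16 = -32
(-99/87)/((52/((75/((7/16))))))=-9900/2639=-3.75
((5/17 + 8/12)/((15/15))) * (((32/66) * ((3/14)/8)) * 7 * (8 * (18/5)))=2352/935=2.52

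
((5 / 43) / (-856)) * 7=-35 / 36808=-0.00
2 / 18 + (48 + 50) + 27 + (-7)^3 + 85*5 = 1864 / 9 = 207.11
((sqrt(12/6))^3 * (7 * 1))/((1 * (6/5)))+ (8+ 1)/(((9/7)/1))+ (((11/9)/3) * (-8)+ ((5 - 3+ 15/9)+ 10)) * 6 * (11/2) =35 * sqrt(2)/3+ 3154/9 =366.94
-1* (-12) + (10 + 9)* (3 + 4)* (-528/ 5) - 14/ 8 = -280691/ 20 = -14034.55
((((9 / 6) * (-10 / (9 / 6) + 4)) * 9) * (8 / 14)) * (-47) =6768 / 7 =966.86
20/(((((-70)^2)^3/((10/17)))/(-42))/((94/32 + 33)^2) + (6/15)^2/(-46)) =-396750/73144064069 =-0.00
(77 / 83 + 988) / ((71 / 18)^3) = 478696392 / 29706613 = 16.11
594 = 594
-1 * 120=-120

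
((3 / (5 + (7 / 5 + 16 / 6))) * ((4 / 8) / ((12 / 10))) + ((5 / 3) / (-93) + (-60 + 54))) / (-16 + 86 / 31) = 892451 / 2007360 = 0.44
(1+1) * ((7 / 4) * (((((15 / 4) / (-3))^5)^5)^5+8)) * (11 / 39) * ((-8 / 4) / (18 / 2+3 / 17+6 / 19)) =928118095210194318888146530912087146984717103260791155100173556590045438465308541286874061 / 3433959146444158420530277024163900767273537982740402977295163975734673750884352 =270276393990.08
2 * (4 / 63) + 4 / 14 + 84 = 5318 / 63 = 84.41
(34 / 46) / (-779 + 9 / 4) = -68 / 71461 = -0.00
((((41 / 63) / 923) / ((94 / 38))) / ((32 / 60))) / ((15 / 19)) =14801 / 21864024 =0.00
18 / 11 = 1.64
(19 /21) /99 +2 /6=712 /2079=0.34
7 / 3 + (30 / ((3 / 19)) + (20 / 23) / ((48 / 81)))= 53489 / 276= 193.80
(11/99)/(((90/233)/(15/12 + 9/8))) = 4427/6480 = 0.68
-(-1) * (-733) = -733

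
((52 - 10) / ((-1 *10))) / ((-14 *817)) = 3 / 8170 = 0.00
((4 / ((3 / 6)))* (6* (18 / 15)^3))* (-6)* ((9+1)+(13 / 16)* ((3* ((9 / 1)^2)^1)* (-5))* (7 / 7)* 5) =61286544 / 25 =2451461.76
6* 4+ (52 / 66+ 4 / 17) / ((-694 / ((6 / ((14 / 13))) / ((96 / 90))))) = 23.99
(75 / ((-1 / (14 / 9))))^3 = -42875000 / 27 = -1587962.96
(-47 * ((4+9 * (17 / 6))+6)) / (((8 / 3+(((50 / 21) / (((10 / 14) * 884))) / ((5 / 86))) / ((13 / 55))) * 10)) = -28761603 / 506980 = -56.73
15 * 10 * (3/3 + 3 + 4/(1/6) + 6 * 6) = 9600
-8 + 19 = 11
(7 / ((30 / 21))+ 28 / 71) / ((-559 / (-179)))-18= -6471159 / 396890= -16.30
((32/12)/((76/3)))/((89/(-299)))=-598/1691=-0.35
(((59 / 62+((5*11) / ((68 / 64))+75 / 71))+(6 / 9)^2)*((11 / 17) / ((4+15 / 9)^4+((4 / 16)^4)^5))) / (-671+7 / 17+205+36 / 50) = -558255217441347993600 / 7627694155944288015285089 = -0.00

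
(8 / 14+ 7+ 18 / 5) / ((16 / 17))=6647 / 560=11.87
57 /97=0.59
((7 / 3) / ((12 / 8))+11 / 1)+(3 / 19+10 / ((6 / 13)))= 5879 / 171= 34.38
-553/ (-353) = 553/ 353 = 1.57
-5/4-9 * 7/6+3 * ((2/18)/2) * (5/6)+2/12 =-103/9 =-11.44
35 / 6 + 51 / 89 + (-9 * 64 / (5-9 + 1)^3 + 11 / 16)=121441 / 4272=28.43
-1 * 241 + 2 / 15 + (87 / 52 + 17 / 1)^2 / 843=-913509969 / 3799120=-240.45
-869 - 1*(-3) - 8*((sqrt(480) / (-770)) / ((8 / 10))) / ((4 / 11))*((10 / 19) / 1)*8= -866 + 80*sqrt(30) / 133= -862.71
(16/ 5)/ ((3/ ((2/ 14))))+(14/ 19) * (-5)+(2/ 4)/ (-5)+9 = 21419/ 3990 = 5.37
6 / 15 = 2 / 5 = 0.40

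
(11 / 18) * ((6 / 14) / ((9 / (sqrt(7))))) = 11 * sqrt(7) / 378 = 0.08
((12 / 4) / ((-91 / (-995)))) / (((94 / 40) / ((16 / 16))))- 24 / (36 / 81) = -171258 / 4277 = -40.04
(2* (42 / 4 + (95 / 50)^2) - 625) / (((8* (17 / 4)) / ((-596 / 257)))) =4446011 / 109225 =40.71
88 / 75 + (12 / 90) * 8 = 56 / 25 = 2.24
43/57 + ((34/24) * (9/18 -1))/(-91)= 31627/41496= 0.76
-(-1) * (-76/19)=-4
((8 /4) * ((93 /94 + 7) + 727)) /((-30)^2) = 69089 /42300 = 1.63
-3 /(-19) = 3 /19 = 0.16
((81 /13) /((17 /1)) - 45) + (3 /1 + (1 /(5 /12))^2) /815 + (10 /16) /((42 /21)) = -3192375241 /72046000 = -44.31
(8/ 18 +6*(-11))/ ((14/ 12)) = -1180/ 21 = -56.19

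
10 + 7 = 17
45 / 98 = 0.46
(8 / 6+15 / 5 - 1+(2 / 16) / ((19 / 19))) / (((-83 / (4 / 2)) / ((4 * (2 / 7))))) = -2 / 21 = -0.10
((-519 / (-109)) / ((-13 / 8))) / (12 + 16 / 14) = -7266 / 32591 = -0.22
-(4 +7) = -11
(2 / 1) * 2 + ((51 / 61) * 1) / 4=1027 / 244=4.21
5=5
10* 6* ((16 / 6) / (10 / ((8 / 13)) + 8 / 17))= 10880 / 1137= 9.57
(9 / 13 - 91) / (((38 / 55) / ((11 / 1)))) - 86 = -376377 / 247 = -1523.79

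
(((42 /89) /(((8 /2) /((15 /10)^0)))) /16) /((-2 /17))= -357 /5696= -0.06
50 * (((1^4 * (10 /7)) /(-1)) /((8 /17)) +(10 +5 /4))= 2875 /7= 410.71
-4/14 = -2/7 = -0.29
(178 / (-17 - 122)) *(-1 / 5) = 178 / 695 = 0.26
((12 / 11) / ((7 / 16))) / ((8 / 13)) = 312 / 77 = 4.05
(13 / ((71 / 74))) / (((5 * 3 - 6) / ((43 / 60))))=20683 / 19170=1.08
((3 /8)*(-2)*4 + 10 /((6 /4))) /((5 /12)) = 44 /5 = 8.80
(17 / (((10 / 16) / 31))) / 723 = 4216 / 3615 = 1.17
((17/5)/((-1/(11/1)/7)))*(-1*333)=435897/5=87179.40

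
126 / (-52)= -63 / 26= -2.42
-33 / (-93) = 11 / 31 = 0.35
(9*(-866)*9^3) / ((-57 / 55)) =104166810 / 19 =5482463.68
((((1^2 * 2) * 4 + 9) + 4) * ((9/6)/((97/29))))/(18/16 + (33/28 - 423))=-17052/761741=-0.02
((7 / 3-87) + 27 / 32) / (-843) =8047 / 80928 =0.10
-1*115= -115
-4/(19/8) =-32/19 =-1.68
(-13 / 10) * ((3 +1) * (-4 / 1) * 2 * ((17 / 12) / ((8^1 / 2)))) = 221 / 15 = 14.73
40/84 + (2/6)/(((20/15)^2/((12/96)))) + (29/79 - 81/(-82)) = 16146265/8706432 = 1.85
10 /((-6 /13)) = -65 /3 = -21.67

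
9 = 9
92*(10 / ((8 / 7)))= 805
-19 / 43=-0.44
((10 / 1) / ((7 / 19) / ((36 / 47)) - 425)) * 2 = -13680 / 290371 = -0.05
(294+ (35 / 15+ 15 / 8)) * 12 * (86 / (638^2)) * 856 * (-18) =-1185456852 / 101761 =-11649.42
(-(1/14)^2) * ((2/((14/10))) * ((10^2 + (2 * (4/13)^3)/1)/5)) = -15702/107653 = -0.15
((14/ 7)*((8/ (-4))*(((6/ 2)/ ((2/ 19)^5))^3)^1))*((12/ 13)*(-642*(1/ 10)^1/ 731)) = 394724483903774630572299/ 97310720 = 4056330935623275.94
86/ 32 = 43/ 16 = 2.69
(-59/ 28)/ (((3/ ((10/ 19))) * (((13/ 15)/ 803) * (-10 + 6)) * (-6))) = -1184425/ 82992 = -14.27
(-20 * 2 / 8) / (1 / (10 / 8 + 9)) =-205 / 4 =-51.25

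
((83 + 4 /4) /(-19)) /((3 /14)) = -392 /19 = -20.63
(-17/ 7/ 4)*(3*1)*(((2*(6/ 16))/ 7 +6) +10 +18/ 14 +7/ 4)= -3417/ 98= -34.87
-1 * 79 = -79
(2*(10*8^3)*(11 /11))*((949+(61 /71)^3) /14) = 1740208742400 /2505377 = 694589.57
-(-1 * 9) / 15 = 3 / 5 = 0.60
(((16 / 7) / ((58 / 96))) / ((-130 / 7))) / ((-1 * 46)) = 192 / 43355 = 0.00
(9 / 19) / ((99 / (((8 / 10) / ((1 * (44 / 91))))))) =91 / 11495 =0.01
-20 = -20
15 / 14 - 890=-12445 / 14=-888.93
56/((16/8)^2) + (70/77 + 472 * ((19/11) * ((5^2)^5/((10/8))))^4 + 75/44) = 916592955589294433593750000000972961/58564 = 15651133044008169414550750000000.00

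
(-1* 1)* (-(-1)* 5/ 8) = -0.62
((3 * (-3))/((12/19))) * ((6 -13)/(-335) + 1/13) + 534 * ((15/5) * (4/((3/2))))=37196979/8710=4270.61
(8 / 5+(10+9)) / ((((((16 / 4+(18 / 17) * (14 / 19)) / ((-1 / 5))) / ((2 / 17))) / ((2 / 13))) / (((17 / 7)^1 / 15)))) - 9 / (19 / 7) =-830483861 / 250272750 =-3.32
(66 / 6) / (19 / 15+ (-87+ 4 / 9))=-495 / 3838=-0.13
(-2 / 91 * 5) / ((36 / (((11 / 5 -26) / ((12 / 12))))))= 17 / 234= 0.07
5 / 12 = 0.42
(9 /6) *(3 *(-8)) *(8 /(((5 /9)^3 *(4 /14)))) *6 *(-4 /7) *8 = 20155392 /125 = 161243.14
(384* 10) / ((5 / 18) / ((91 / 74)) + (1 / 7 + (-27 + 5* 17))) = 786240 / 11951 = 65.79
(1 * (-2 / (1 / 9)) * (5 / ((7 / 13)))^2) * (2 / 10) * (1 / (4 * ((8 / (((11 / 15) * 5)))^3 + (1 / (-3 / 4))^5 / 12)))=-1475824779 / 190844416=-7.73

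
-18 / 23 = -0.78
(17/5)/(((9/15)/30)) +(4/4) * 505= 675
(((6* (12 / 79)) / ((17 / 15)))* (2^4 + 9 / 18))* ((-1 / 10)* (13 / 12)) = -3861 / 2686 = -1.44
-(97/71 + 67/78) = -12323/5538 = -2.23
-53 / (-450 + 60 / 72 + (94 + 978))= -318 / 3737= -0.09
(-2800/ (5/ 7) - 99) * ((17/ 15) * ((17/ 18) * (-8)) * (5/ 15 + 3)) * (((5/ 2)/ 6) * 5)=58074550/ 243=238989.92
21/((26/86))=903/13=69.46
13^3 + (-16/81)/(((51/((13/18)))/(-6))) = 27227629/12393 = 2197.02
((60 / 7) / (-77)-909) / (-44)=490011 / 23716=20.66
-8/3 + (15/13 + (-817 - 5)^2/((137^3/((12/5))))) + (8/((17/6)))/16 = -320494/454155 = -0.71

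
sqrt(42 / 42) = 1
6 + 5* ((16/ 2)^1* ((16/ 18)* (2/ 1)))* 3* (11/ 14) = 3646/ 21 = 173.62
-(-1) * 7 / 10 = 7 / 10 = 0.70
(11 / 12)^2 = 0.84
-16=-16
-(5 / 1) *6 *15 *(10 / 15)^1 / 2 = -150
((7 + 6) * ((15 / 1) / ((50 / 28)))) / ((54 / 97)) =8827 / 45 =196.16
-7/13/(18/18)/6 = -0.09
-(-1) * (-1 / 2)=-1 / 2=-0.50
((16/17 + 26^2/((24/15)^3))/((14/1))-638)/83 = -19074859/2528512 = -7.54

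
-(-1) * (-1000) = -1000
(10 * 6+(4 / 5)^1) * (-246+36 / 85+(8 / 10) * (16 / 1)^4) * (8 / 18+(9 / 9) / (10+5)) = 31013533408 / 19125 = 1621622.66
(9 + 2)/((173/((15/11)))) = 15/173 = 0.09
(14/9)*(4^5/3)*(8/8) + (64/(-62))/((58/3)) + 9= 13105225/24273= 539.91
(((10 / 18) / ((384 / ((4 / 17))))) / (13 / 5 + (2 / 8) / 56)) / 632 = 175 / 846186696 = 0.00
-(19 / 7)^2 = -361 / 49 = -7.37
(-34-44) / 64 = -39 / 32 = -1.22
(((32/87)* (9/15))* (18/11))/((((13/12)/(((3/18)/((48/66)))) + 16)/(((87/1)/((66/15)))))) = 72/209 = 0.34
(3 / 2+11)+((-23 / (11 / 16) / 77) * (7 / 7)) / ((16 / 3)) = 21037 / 1694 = 12.42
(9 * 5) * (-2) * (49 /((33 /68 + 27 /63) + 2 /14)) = -2099160 /503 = -4173.28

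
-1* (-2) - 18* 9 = -160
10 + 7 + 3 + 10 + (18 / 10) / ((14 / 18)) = 1131 / 35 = 32.31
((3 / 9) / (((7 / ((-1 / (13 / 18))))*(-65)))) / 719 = 6 / 4252885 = 0.00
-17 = -17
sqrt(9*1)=3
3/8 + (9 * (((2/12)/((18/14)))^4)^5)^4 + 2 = 1413169846286339920115415017271049627493031413795934312274025705989768887377523632350479340533797283452480336404747157681166852715836289/595018882646879966364385270429915632628644805808814447273273981469359305752390100195219905123237164959443983655787850777861330636374016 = 2.38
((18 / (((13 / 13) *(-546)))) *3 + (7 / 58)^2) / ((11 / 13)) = -2347 / 23548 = -0.10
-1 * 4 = -4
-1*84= -84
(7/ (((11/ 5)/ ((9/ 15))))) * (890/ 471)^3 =4934783000/ 383119407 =12.88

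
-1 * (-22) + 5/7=159/7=22.71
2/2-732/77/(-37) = 3581/2849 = 1.26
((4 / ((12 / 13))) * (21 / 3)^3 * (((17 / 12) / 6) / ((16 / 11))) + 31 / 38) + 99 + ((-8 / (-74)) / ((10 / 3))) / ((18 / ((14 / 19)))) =218078177 / 639360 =341.09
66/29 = 2.28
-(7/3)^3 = -343/27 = -12.70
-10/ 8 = -5/ 4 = -1.25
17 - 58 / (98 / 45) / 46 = 37013 / 2254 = 16.42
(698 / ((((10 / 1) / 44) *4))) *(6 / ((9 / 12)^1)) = 30712 / 5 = 6142.40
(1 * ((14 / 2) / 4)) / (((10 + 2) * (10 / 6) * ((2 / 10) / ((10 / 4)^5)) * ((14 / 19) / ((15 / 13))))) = 890625 / 13312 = 66.90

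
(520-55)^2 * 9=1946025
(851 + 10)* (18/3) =5166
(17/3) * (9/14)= 51/14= 3.64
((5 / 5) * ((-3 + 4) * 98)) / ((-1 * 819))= -14 / 117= -0.12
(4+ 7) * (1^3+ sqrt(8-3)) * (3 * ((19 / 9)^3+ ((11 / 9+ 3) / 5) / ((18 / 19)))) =412984 / 1215+ 412984 * sqrt(5) / 1215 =1099.95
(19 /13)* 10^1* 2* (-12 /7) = -4560 /91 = -50.11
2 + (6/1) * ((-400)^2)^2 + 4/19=2918400000042/19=153600000002.21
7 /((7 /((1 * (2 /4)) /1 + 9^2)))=163 /2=81.50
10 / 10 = 1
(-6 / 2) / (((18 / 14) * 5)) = -7 / 15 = -0.47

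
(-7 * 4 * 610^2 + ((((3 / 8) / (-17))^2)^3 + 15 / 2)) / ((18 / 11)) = -6367039.86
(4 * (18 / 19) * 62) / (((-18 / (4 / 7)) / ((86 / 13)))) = -85312 / 1729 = -49.34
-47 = -47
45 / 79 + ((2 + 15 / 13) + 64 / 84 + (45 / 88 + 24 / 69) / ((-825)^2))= 44420700021671 / 9903458565000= 4.49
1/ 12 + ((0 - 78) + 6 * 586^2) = 24723577/ 12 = 2060298.08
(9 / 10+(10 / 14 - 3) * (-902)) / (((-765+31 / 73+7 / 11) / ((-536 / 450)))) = 15535899566 / 4830863625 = 3.22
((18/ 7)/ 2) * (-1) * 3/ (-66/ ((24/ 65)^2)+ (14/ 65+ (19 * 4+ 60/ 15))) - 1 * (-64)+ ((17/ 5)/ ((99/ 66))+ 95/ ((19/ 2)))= 20185337848/ 264634755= 76.28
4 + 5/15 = 13/3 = 4.33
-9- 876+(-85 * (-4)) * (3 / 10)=-783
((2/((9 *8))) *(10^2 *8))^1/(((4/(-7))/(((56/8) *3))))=-2450/3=-816.67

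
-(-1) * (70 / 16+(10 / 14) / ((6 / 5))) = 835 / 168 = 4.97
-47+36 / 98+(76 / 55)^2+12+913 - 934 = -53.72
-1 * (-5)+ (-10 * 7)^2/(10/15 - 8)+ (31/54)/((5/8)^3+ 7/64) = -35563369/53757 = -661.56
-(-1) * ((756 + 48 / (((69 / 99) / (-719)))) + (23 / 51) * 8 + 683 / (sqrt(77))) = -48679.77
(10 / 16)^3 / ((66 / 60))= 625 / 2816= 0.22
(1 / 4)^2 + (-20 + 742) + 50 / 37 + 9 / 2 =430925 / 592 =727.91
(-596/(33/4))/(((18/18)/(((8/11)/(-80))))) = 0.66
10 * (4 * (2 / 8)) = 10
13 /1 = 13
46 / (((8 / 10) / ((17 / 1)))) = 1955 / 2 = 977.50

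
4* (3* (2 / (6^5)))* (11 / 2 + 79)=169 / 648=0.26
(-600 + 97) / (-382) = 503 / 382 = 1.32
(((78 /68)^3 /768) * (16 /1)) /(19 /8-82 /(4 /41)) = -2197 /58562960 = -0.00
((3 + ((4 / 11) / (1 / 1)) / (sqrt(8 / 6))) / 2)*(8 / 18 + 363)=3271*sqrt(3) / 99 + 3271 / 6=602.39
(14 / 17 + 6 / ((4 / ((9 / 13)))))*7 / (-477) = -5761 / 210834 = -0.03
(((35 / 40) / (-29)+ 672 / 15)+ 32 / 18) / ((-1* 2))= -485957 / 20880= -23.27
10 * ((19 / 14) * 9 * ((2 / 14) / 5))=171 / 49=3.49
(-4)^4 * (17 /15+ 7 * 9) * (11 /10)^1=18059.95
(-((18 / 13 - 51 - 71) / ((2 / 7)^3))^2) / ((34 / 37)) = -83612673704 / 2873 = -29102914.62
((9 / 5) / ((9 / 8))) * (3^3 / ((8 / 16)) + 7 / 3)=1352 / 15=90.13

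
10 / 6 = 5 / 3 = 1.67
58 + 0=58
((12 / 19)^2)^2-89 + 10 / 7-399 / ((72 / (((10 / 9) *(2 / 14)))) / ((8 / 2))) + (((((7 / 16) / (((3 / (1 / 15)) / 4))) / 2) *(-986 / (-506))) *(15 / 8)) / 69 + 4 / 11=-830750331980665 / 9172855226304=-90.57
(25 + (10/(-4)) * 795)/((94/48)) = -47100/47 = -1002.13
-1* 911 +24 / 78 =-11839 / 13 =-910.69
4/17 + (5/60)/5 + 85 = 86957/1020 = 85.25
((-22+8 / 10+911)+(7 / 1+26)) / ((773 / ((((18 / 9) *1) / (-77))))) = -0.03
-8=-8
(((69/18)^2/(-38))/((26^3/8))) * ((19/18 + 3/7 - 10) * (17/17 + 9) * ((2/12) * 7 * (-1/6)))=-2838085/973780704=-0.00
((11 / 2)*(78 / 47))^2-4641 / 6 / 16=2471989 / 70688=34.97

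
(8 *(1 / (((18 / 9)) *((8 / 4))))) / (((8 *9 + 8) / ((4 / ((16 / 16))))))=1 / 10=0.10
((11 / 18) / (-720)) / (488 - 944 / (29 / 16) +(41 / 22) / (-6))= 3509 / 137001240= 0.00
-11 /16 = -0.69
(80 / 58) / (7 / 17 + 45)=170 / 5597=0.03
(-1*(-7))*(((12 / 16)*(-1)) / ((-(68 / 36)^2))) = 1701 / 1156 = 1.47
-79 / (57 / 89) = -7031 / 57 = -123.35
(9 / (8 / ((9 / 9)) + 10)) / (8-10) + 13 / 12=0.83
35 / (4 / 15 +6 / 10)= 525 / 13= 40.38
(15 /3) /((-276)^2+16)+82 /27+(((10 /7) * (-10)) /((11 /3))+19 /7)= 41983277 /22629024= 1.86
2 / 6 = 1 / 3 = 0.33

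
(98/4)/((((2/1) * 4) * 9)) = 49/144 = 0.34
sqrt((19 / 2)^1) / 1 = sqrt(38) / 2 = 3.08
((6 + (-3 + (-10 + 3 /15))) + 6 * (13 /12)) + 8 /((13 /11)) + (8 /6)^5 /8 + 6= 410543 /31590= 13.00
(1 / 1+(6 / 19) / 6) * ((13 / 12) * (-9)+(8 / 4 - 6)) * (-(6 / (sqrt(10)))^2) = 990 / 19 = 52.11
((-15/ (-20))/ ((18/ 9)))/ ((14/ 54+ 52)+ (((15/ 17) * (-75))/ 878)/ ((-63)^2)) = 29620647/ 4127873356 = 0.01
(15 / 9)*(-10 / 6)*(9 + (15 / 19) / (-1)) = -1300 / 57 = -22.81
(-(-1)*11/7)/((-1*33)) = -1/21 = -0.05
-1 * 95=-95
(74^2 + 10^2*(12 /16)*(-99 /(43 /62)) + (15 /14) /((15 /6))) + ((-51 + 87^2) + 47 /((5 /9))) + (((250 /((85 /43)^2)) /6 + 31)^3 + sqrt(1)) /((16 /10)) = 373294555399675727 /7846640930520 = 47573.80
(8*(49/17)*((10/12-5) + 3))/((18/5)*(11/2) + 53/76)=-521360/397239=-1.31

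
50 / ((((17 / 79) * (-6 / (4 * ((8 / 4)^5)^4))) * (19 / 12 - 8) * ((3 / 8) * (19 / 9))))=795240038400 / 24871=31974590.42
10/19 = 0.53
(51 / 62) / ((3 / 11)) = 187 / 62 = 3.02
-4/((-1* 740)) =1/185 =0.01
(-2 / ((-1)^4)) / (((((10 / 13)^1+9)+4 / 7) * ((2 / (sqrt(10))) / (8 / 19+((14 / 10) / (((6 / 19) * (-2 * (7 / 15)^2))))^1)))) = 67483 * sqrt(10) / 71516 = 2.98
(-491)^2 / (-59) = -241081 / 59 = -4086.12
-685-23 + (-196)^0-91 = -798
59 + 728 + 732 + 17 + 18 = 1554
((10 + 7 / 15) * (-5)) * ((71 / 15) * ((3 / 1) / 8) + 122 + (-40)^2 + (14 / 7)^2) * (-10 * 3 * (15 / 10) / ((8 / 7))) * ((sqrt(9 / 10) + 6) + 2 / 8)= 683576901 * sqrt(10) / 640 + 5696474175 / 256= 25629445.94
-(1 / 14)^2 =-1 / 196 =-0.01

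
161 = 161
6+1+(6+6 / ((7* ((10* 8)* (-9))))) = 10919 / 840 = 13.00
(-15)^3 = -3375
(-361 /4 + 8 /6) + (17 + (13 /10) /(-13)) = -4321 /60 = -72.02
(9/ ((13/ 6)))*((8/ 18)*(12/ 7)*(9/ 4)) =648/ 91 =7.12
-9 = -9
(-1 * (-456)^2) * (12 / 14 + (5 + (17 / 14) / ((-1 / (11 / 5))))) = -23184864 / 35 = -662424.69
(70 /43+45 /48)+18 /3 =5893 /688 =8.57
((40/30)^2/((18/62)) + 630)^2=2654928676/6561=404653.05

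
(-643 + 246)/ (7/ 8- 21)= 19.73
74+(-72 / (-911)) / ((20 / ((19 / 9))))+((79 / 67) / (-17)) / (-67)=25726082649 / 347605715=74.01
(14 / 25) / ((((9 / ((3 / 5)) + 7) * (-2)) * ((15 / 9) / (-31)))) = 651 / 2750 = 0.24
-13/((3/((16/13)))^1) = -16/3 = -5.33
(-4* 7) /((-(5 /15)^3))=756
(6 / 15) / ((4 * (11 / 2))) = 1 / 55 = 0.02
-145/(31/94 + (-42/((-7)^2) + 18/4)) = -47705/1307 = -36.50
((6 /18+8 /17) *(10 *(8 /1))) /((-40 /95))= -7790 /51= -152.75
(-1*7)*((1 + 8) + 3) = -84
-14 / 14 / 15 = -1 / 15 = -0.07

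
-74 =-74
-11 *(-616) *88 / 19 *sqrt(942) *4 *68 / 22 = 7372288 *sqrt(942) / 19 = 11908968.41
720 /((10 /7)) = 504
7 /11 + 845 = 9302 /11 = 845.64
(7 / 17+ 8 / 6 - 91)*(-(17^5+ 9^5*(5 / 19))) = 124144547456 / 969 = 128116148.05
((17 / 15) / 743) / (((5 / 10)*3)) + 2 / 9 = 0.22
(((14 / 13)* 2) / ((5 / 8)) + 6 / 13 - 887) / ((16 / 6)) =-172203 / 520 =-331.16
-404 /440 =-101 /110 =-0.92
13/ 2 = 6.50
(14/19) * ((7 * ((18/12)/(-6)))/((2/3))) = -147/76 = -1.93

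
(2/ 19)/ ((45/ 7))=14/ 855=0.02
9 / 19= 0.47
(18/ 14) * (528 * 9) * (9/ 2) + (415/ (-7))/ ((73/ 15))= 14043063/ 511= 27481.53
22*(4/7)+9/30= 901/70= 12.87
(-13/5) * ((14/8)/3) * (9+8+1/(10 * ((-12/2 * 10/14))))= -463463/18000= -25.75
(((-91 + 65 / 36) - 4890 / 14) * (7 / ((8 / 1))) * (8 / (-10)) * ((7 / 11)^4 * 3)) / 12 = 265303297 / 21083040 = 12.58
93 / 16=5.81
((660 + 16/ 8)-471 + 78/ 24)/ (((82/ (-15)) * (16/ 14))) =-81585/ 2624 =-31.09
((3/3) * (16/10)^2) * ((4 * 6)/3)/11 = 512/275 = 1.86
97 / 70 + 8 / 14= 137 / 70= 1.96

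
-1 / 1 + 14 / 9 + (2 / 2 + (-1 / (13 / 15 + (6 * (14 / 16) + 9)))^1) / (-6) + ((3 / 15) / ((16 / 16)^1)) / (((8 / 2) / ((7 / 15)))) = 345497 / 816300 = 0.42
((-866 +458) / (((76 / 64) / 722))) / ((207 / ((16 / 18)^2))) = -5292032 / 5589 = -946.87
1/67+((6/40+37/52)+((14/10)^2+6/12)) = 145303/43550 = 3.34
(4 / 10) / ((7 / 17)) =34 / 35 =0.97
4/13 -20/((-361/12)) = 4564/4693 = 0.97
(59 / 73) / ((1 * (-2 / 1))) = -59 / 146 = -0.40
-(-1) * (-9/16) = -9/16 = -0.56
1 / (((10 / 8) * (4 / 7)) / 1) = 7 / 5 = 1.40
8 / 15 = 0.53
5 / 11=0.45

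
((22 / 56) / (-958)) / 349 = -11 / 9361576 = -0.00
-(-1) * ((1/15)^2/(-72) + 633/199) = 10254401/3223800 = 3.18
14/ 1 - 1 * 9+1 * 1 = 6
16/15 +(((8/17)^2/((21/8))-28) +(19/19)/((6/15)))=-1477739/60690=-24.35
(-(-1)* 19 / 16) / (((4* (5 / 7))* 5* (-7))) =-19 / 1600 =-0.01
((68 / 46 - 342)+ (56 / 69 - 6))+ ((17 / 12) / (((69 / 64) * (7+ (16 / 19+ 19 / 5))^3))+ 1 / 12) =-48396294334483 / 140025048156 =-345.63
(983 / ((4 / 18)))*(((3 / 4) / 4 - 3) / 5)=-79623 / 32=-2488.22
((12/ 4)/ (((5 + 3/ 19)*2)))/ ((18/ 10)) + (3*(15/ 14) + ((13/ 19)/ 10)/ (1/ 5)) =41537/ 11172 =3.72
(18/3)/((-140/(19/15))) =-0.05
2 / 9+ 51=461 / 9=51.22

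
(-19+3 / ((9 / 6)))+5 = -12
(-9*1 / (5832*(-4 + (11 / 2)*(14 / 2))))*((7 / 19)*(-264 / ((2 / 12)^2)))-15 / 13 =-1.00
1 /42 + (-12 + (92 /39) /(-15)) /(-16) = 3209 /4095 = 0.78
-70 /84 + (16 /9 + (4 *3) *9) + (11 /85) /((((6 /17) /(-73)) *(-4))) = 115.64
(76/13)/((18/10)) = 380/117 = 3.25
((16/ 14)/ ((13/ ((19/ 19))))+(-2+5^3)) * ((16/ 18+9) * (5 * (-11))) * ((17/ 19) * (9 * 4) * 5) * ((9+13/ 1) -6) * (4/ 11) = -108461523200/ 1729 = -62730782.65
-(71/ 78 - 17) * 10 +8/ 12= 6301/ 39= 161.56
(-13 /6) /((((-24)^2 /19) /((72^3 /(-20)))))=6669 /5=1333.80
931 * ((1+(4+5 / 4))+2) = 30723 / 4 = 7680.75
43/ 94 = 0.46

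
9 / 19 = 0.47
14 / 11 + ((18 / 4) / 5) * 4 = 268 / 55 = 4.87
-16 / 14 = -8 / 7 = -1.14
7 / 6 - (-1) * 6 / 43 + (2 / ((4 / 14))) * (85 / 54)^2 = 2338507 / 125388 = 18.65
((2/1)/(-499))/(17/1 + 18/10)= -5/23453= -0.00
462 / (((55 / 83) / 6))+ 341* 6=31146 / 5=6229.20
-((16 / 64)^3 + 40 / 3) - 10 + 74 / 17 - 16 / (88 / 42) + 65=1377551 / 35904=38.37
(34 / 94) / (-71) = -17 / 3337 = -0.01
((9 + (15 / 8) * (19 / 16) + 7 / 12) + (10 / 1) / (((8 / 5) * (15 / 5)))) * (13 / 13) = 5335 / 384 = 13.89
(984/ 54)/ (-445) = -164/ 4005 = -0.04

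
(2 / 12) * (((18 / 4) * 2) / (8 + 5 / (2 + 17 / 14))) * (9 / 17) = 243 / 2924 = 0.08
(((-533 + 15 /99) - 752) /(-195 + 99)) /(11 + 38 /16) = 10600 /10593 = 1.00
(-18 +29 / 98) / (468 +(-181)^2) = -1735 / 3256442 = -0.00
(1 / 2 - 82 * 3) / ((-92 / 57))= 27987 / 184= 152.10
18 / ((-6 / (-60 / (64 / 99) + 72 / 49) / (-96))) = -1289034 / 49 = -26306.82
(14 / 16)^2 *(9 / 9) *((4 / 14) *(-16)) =-7 / 2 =-3.50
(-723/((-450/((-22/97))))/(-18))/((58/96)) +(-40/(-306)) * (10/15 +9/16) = 0.19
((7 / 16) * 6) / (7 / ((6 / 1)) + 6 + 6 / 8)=63 / 190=0.33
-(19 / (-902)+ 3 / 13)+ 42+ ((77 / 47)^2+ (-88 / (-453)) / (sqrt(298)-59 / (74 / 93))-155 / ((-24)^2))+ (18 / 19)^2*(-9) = 418309135738989920424005 / 11579528373443904025152-481888*sqrt(298) / 12899320413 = 36.12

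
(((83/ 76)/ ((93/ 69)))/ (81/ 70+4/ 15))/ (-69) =-2905/ 352222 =-0.01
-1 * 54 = -54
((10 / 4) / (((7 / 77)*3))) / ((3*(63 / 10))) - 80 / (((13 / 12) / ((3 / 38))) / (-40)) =32727125 / 140049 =233.68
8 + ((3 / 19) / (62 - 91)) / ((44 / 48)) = 48452 / 6061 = 7.99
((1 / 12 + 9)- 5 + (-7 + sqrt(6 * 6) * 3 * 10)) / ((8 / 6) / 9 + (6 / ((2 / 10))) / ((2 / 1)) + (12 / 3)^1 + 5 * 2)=19125 / 3148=6.08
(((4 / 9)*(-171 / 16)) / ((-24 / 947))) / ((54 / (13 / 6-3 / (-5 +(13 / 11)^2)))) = 70586539 / 6780672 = 10.41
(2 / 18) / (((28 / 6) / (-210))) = -5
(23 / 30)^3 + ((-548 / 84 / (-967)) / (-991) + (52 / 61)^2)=793436434394153 / 673940572893000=1.18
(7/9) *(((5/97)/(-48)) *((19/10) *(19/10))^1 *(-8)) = 2527/104760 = 0.02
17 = 17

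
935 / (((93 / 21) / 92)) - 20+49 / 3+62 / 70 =63215648 / 3255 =19421.09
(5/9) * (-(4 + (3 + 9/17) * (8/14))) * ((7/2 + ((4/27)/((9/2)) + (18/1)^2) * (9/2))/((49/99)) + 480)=-1806716810/157437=-11475.81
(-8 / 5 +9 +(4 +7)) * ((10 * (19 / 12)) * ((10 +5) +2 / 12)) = 39767 / 9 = 4418.56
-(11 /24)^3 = -1331 /13824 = -0.10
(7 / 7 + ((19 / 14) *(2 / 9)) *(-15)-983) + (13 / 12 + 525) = -460.44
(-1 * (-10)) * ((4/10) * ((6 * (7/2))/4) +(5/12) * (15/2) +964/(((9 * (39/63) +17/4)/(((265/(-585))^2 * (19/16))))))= 877650071/3011580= 291.43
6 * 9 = 54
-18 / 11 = -1.64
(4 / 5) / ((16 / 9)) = 9 / 20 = 0.45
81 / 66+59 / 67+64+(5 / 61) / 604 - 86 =-540147777 / 27154028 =-19.89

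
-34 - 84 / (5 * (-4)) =-149 / 5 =-29.80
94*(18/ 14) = 846/ 7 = 120.86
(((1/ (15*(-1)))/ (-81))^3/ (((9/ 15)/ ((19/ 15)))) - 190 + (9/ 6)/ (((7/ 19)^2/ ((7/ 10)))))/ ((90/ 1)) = -82381738481243/ 40679151345000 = -2.03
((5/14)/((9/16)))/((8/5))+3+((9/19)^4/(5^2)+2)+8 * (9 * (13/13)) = 15886543243/205255575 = 77.40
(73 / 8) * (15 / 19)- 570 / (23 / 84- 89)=15438795 / 1132856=13.63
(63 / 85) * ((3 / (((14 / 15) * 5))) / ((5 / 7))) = 567 / 850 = 0.67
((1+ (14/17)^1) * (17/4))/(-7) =-31/28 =-1.11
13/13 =1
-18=-18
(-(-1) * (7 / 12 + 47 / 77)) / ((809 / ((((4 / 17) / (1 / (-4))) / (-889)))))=4412 / 2824302327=0.00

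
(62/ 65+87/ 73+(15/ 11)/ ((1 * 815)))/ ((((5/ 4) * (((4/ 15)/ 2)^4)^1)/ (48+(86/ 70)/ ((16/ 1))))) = 68406341535/ 261778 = 261314.33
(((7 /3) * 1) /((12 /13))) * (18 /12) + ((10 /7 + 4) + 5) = 2389 /168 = 14.22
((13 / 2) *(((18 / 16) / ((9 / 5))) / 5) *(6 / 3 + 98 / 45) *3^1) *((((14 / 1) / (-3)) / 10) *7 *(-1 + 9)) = -59878 / 225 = -266.12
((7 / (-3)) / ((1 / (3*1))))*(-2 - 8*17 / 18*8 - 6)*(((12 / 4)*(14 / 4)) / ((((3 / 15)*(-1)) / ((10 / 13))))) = -754600 / 39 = -19348.72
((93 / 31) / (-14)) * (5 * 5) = -75 / 14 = -5.36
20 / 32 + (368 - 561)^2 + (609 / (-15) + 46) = 1490201 / 40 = 37255.02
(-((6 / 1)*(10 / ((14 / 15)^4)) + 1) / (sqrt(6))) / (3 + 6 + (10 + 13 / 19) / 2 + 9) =-1.40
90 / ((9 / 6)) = 60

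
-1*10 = -10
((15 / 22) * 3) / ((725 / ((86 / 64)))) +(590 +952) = 157407747 / 102080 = 1542.00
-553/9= -61.44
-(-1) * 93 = 93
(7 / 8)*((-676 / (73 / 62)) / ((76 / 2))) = -36673 / 2774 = -13.22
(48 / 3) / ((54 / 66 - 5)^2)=484 / 529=0.91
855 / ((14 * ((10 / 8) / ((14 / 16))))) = 171 / 4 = 42.75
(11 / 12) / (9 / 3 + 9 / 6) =11 / 54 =0.20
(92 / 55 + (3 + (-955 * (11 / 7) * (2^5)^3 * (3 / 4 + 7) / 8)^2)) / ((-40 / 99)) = -5616872137058440.95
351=351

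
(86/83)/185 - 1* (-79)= 1213131/15355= 79.01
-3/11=-0.27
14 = 14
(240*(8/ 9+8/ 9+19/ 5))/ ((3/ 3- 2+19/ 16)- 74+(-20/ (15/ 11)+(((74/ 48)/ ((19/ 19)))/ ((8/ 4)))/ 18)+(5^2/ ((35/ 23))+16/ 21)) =-8096256/ 430895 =-18.79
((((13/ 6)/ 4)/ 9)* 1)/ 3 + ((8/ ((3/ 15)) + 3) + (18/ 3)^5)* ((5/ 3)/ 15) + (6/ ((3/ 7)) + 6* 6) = 595381/ 648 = 918.80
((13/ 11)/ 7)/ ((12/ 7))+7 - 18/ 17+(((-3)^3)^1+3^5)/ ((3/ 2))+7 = 352397/ 2244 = 157.04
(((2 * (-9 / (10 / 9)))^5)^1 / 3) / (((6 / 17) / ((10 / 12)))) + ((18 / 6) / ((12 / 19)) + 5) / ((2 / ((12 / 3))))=-2195334021 / 2500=-878133.61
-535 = -535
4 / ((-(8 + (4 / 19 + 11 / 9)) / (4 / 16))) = -171 / 1613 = -0.11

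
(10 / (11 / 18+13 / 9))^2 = 32400 / 1369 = 23.67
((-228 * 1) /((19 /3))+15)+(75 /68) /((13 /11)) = -17739 /884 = -20.07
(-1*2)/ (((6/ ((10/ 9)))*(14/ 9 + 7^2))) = -2/ 273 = -0.01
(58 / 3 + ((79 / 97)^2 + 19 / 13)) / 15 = 7874098 / 5504265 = 1.43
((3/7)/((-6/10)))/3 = -5/21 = -0.24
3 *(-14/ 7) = -6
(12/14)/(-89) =-6/623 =-0.01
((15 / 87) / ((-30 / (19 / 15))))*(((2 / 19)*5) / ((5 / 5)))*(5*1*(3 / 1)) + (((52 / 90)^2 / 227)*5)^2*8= -13980721943 / 245109282525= -0.06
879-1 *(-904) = 1783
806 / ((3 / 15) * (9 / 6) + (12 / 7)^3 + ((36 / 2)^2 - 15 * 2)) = 2764580 / 1026729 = 2.69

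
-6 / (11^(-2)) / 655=-726 / 655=-1.11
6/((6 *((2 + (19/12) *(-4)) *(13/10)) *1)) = -30/169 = -0.18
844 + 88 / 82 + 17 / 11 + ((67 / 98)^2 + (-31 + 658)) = 6384862147 / 4331404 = 1474.09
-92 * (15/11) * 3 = -4140/11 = -376.36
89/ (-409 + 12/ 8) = -178/ 815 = -0.22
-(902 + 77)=-979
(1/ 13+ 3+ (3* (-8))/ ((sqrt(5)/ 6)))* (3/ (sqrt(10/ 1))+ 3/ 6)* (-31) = -124* (5+ 3* sqrt(10))* (25-234* sqrt(5))/ 325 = 2753.91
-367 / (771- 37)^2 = -1 / 1468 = -0.00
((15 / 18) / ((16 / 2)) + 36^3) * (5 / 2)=11197465 / 96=116640.26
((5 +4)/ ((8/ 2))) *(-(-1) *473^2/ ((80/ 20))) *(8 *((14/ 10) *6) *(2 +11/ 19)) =2071954269/ 95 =21810044.94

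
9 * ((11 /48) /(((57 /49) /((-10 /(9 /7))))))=-18865 /1368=-13.79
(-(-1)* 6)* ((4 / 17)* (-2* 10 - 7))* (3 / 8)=-243 / 17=-14.29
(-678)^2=459684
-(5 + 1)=-6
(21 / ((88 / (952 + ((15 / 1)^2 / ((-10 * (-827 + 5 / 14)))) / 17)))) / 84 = 187297747 / 69252832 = 2.70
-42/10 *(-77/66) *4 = 98/5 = 19.60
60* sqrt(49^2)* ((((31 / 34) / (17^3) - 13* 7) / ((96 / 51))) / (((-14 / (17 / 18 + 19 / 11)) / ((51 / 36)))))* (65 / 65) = 281442645365 / 7324416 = 38425.27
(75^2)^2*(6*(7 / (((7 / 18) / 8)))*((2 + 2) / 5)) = 21870000000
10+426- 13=423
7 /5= 1.40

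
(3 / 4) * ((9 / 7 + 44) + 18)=1329 / 28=47.46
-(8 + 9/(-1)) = 1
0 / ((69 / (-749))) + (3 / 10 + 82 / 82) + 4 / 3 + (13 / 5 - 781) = -23273 / 30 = -775.77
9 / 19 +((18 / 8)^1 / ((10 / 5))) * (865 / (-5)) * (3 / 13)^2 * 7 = -72.08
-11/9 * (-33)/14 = 2.88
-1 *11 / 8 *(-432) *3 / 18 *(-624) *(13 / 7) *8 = -6424704 / 7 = -917814.86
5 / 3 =1.67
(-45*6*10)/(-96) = 225/8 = 28.12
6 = 6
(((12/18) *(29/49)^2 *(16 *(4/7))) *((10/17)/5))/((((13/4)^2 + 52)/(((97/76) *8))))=668278784/16302268983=0.04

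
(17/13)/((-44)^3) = -17/1107392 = -0.00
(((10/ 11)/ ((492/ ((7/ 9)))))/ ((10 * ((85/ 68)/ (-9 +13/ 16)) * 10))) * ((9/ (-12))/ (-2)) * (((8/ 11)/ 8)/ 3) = -917/ 857260800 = -0.00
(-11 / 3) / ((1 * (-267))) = 11 / 801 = 0.01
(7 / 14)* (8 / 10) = 2 / 5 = 0.40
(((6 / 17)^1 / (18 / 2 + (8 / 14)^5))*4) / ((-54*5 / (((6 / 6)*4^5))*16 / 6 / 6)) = -17210368 / 12944395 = -1.33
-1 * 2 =-2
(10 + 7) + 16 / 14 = 127 / 7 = 18.14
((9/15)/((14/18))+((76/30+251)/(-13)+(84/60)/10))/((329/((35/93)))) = -253769/11932830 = -0.02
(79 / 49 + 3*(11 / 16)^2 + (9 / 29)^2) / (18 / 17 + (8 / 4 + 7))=560716355 / 1803965184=0.31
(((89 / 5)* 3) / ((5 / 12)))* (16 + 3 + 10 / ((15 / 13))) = 88644 / 25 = 3545.76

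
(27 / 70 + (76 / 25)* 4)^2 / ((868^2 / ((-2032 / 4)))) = -2448671887 / 23073610000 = -0.11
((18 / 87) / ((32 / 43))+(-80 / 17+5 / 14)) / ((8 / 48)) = -674307 / 27608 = -24.42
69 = 69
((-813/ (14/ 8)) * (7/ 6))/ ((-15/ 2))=72.27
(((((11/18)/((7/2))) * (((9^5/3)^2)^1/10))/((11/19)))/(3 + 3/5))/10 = 90876411/280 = 324558.61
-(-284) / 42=142 / 21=6.76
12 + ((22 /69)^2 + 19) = 148075 /4761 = 31.10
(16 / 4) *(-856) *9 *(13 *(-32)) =12819456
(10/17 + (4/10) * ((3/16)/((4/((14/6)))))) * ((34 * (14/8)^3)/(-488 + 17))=-196539/803840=-0.24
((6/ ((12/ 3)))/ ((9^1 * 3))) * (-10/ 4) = -5/ 36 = -0.14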